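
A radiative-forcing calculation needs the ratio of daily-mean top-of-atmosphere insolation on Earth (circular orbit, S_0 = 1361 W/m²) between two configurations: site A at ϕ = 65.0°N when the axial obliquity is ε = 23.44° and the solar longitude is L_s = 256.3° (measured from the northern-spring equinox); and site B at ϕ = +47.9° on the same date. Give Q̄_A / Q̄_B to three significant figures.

Q̄_A / Q̄_B ≈ 0.0506

— Configuration A (ϕ=+65.0°):
Solar declination: sin δ = sin ε · sin L_s = sin 23.44° × sin 256.3° = -0.38647, so δ = -22.735°.
cos h₀ = −tan(+65.0°) tan(-22.735°) = 0.8986, h₀ = 0.4542 rad.
Bracket: h₀ sin ϕ sin δ + cos ϕ cos δ sin h₀ = 0.4542×0.90631×-0.38647 + 0.42262×0.92230×0.43875 = -0.159089 + 0.171017 = 0.011928.
Q̄ = (S_0/π) × [bracket] = (1361/π) × 0.011928 = 5.1674 W/m².
— Configuration B (ϕ=+47.9°):
cos h₀ = −tan(+47.9°) tan(-22.735°) = 0.4637, h₀ = 1.0886 rad.
Bracket: h₀ sin ϕ sin δ + cos ϕ cos δ sin h₀ = 1.0886×0.74198×-0.38647 + 0.67043×0.92230×0.88597 = -0.312159 + 0.547829 = 0.235670.
Q̄ = (S_0/π) × [bracket] = (1361/π) × 0.235670 = 102.10 W/m².
Ratio Q̄_A / Q̄_B = 5.1674 / 102.10 = 0.05061.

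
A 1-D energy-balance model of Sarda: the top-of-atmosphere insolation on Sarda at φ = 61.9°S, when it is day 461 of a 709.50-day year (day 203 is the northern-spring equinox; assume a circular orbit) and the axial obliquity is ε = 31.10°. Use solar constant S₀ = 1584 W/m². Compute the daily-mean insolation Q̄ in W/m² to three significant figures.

Q̄ ≈ 19.5 W/m²

Solar longitude: λ_s = 360° × (461 − 203)/709.50 = 130.909°.
sin δ = sin 31.10° × sin 130.909° = 0.39037, so δ = +22.978°.
cos H₀ = −tan(-61.9°) tan(+22.978°) = 0.7941, H₀ = 0.6533 rad.
Bracket: H₀ sin φ sin δ + cos φ cos δ sin H₀ = 0.6533×-0.88213×0.39037 + 0.47101×0.92066×0.60778 = -0.224968 + 0.263558 = 0.038590.
Q̄ = (S₀/π) × [bracket] = (1584/π) × 0.038590 = 19.46 W/m².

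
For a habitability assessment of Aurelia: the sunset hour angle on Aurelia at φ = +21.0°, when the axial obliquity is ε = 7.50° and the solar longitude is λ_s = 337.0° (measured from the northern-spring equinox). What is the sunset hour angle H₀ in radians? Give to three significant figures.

H₀ = 1.55 rad

Solar declination: sin δ = sin ε · sin λ_s = sin 7.50° × sin 337.0° = -0.05100, so δ = -2.923°.
cos H₀ = −tan φ · tan δ = −tan(+21.0°) × tan(-2.923°) = 0.0196, so H₀ = 1.5512 rad = 88.88°.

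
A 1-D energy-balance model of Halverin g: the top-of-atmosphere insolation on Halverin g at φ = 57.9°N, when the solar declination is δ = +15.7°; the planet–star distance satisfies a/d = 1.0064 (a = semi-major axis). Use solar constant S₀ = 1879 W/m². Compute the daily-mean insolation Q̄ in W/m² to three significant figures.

Q̄ ≈ 560 W/m²

cos H₀ = −tan(+57.9°) tan(+15.700°) = -0.4481, H₀ = 2.0354 rad.
Bracket: H₀ sin φ sin δ + cos φ cos δ sin H₀ = 2.0354×0.84712×0.27060 + 0.53140×0.96269×0.89399 = 0.466576 + 0.457342 = 0.923918.
Inverse-square distance factor (a/d)² = 1.0064² = 1.012841.
Q̄ = (S₀/π) × 1.012841 × [bracket] = (1879/π) × 1.012841 × 0.923918 = 559.7 W/m².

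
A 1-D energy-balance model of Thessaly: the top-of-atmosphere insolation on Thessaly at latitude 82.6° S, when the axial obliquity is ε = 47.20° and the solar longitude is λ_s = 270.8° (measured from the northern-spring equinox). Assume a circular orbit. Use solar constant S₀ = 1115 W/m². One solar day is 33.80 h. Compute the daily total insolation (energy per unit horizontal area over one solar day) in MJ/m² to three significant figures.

98.7 MJ/m²

Solar declination: sin δ = sin ε · sin λ_s = sin 47.20° × sin 270.8° = -0.73366, so δ = -47.194°.
cos H₀ = −tan(-82.6°) tan(-47.194°) = -8.3130 ≤ −1 ⇒ polar day, H₀ = π.
Bracket: H₀ sin φ sin δ + cos φ cos δ sin H₀ = 3.1416×-0.99167×-0.73366 + 0.12880×0.67952×0.00000 = 2.285667 + 0.000000 = 2.285667.
Q̄ = (S₀/π) × [bracket] = (1115/π) × 2.285667 = 811.22 W/m².
Daily total = Q̄ × 33.80 h × 3600 s/h = 811.22 × 33.80 × 3600 / 10⁶ = 98.71 MJ/m².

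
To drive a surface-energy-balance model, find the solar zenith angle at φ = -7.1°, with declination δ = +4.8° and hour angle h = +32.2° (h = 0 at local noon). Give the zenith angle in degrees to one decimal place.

cos θ_z = sin φ sin δ + cos φ cos δ cos h = -0.010343 + 0.836760 = 0.826417.
θ_z = arccos(0.826417) = 34.3°.

θ_z = 34.3°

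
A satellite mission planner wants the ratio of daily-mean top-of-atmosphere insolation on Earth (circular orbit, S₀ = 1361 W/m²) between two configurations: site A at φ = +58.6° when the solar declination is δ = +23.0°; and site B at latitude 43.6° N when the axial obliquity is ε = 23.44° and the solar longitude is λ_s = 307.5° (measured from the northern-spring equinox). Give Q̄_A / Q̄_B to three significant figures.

— Configuration A (φ=+58.6°):
cos H₀ = −tan(+58.6°) tan(+23.000°) = -0.6954, H₀ = 2.3398 rad.
Bracket: H₀ sin φ sin δ + cos φ cos δ sin H₀ = 2.3398×0.85355×0.39073 + 0.52101×0.92050×0.71862 = 0.780341 + 0.344643 = 1.124984.
Q̄ = (S₀/π) × [bracket] = (1361/π) × 1.124984 = 487.37 W/m².
— Configuration B (φ=+43.6°):
Solar declination: sin δ = sin ε · sin λ_s = sin 23.44° × sin 307.5° = -0.31559, so δ = -18.396°.
cos H₀ = −tan(+43.6°) tan(-18.396°) = 0.3167, H₀ = 1.2485 rad.
Bracket: H₀ sin φ sin δ + cos φ cos δ sin H₀ = 1.2485×0.68962×-0.31559 + 0.72417×0.94890×0.94852 = -0.271720 + 0.651790 = 0.380070.
Q̄ = (S₀/π) × [bracket] = (1361/π) × 0.380070 = 164.65 W/m².
Ratio Q̄_A / Q̄_B = 487.37 / 164.65 = 2.960.

Q̄_A / Q̄_B ≈ 2.96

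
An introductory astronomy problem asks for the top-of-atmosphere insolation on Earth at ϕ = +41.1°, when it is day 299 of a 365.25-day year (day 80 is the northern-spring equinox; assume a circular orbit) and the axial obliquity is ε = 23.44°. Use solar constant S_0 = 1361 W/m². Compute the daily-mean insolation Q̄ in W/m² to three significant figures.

Q̄ ≈ 220 W/m²

Solar longitude: L_s = 360° × (299 − 80)/365.25 = 215.852°.
sin δ = sin 23.44° × sin 215.852° = -0.23298, so δ = -13.473°.
cos h₀ = −tan(+41.1°) tan(-13.473°) = 0.2090, h₀ = 1.3602 rad.
Bracket: h₀ sin ϕ sin δ + cos ϕ cos δ sin h₀ = 1.3602×0.65738×-0.23298 + 0.75356×0.97248×0.97792 = -0.208323 + 0.716641 = 0.508318.
Q̄ = (S_0/π) × [bracket] = (1361/π) × 0.508318 = 220.2 W/m².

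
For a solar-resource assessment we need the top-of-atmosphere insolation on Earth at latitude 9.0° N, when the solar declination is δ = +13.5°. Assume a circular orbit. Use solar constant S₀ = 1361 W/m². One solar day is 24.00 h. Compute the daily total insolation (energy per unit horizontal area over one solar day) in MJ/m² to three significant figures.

cos H₀ = −tan(+9.0°) tan(+13.500°) = -0.0380, H₀ = 1.6088 rad.
Bracket: H₀ sin φ sin δ + cos φ cos δ sin H₀ = 1.6088×0.15643×0.23345 + 0.98769×0.97237×0.99928 = 0.058751 + 0.959709 = 1.018460.
Q̄ = (S₀/π) × [bracket] = (1361/π) × 1.018460 = 441.22 W/m².
Daily total = Q̄ × 24.00 h × 3600 s/h = 441.22 × 24.00 × 3600 / 10⁶ = 38.12 MJ/m².

38.1 MJ/m²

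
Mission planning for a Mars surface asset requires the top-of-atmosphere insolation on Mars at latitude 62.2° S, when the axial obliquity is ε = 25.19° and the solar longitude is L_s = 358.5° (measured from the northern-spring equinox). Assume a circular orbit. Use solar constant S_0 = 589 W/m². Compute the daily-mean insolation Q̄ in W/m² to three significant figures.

Q̄ ≈ 90.4 W/m²

Solar declination: sin δ = sin ε · sin L_s = sin 25.19° × sin 358.5° = -0.01114, so δ = -0.638°.
cos h₀ = −tan(-62.2°) tan(-0.638°) = -0.0211, h₀ = 1.5919 rad.
Bracket: h₀ sin ϕ sin δ + cos ϕ cos δ sin h₀ = 1.5919×-0.88458×-0.01114 + 0.46639×0.99994×0.99978 = 0.015687 + 0.466259 = 0.481946.
Q̄ = (S_0/π) × [bracket] = (589/π) × 0.481946 = 90.36 W/m².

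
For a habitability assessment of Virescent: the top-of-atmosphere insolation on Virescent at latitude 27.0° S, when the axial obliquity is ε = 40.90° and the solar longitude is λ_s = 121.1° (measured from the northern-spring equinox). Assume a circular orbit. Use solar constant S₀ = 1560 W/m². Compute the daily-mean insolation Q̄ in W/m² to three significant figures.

Q̄ ≈ 190 W/m²

Solar declination: sin δ = sin ε · sin λ_s = sin 40.90° × sin 121.1° = 0.56063, so δ = +34.100°.
cos H₀ = −tan(-27.0°) tan(+34.100°) = 0.3450, H₀ = 1.2186 rad.
Bracket: H₀ sin φ sin δ + cos φ cos δ sin H₀ = 1.2186×-0.45399×0.56063 + 0.89101×0.82806×0.93861 = -0.310159 + 0.692516 = 0.382357.
Q̄ = (S₀/π) × [bracket] = (1560/π) × 0.382357 = 189.9 W/m².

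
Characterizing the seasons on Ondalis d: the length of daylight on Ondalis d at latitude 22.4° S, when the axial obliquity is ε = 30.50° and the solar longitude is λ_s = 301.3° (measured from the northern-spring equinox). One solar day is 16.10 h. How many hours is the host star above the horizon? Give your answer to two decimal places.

Solar declination: sin δ = sin ε · sin λ_s = sin 30.50° × sin 301.3° = -0.43367, so δ = -25.701°.
cos H₀ = −tan φ · tan δ = −tan(-22.4°) × tan(-25.701°) = -0.1984, so H₀ = 1.7705 rad = 101.44°.
Daylight = 2H₀/(2π) × 16.10 h = (1.7705/π) × 16.10 = 9.07 h.

9.07 h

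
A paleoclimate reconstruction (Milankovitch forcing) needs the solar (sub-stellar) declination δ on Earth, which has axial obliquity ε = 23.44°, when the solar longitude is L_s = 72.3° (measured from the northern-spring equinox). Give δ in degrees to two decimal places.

δ = +22.27°

sin δ = sin ε · sin L_s = sin 23.44° × sin 72.3° = 0.378958.
δ = arcsin(0.378958) = +22.27°.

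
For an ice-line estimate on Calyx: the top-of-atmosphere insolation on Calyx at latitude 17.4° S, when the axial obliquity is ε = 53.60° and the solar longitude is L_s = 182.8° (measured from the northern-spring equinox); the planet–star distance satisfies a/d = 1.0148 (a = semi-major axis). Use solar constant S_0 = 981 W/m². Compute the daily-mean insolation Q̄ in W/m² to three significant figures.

Q̄ ≈ 313 W/m²

Solar declination: sin δ = sin ε · sin L_s = sin 53.60° × sin 182.8° = -0.03932, so δ = -2.253°.
cos h₀ = −tan(-17.4°) tan(-2.253°) = -0.0123, h₀ = 1.5831 rad.
Bracket: h₀ sin ϕ sin δ + cos ϕ cos δ sin h₀ = 1.5831×-0.29904×-0.03932 + 0.95424×0.99923×0.99992 = 0.018614 + 0.953429 = 0.972043.
Inverse-square distance factor (a/d)² = 1.0148² = 1.029819.
Q̄ = (S_0/π) × 1.029819 × [bracket] = (981/π) × 1.029819 × 0.972043 = 312.6 W/m².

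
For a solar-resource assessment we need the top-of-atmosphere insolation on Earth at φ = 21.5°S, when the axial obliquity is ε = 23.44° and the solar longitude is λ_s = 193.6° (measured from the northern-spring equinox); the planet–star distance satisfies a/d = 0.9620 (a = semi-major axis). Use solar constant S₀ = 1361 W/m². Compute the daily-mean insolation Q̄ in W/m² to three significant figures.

Q̄ ≈ 393 W/m²

Solar declination: sin δ = sin ε · sin λ_s = sin 23.44° × sin 193.6° = -0.09354, so δ = -5.367°.
cos H₀ = −tan(-21.5°) tan(-5.367°) = -0.0370, H₀ = 1.6078 rad.
Bracket: H₀ sin φ sin δ + cos φ cos δ sin H₀ = 1.6078×-0.36650×-0.09354 + 0.93042×0.99562×0.99931 = 0.055119 + 0.925706 = 0.980825.
Inverse-square distance factor (a/d)² = 0.9620² = 0.925444.
Q̄ = (S₀/π) × 0.925444 × [bracket] = (1361/π) × 0.925444 × 0.980825 = 393.2 W/m².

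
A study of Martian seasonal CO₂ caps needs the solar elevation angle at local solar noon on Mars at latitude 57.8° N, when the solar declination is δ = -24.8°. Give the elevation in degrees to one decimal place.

At local noon the hour angle is zero, so the zenith angle equals |ϕ − δ| = |+57.8° − (-24.800°)| = 82.600°.
Elevation = 90° − 82.600° = 7.4°.

7.4°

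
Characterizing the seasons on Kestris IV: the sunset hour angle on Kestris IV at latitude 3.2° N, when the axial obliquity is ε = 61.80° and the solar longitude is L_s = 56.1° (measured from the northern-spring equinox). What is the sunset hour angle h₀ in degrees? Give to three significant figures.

h₀ = 93.4°

Solar declination: sin δ = sin ε · sin L_s = sin 61.80° × sin 56.1° = 0.73149, so δ = +47.012°.
cos h₀ = −tan ϕ · tan δ = −tan(+3.2°) × tan(+47.012°) = -0.0600, so h₀ = 1.6308 rad = 93.44°.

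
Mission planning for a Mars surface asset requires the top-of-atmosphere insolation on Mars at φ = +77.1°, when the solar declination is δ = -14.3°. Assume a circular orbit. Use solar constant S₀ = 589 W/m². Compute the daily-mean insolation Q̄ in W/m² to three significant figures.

Q̄ ≈ 0.00 W/m²

cos H₀ = −tan(+77.1°) tan(-14.300°) = 1.1129 ≥ 1 ⇒ polar night, H₀ = 0 and Q̄ = 0.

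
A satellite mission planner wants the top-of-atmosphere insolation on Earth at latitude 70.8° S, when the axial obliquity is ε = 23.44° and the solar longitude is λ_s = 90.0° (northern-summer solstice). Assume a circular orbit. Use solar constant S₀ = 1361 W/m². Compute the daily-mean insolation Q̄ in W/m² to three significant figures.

Solar declination: sin δ = sin ε · sin λ_s = sin 23.44° × sin 90.0° = 0.39779, so δ = +23.440°.
cos H₀ = −tan(-70.8°) tan(+23.440°) = 1.2450 ≥ 1 ⇒ polar night, H₀ = 0 and Q̄ = 0.

Q̄ ≈ 0.00 W/m²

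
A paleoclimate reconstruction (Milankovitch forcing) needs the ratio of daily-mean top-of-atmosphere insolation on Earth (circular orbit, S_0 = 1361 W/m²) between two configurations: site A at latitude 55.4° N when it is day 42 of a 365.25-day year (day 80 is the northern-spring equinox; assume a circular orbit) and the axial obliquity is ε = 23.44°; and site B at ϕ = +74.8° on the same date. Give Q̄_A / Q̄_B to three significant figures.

Q̄_A / Q̄_B ≈ 48.2

— Configuration A (ϕ=+55.4°):
Solar longitude: L_s = 360° × (42 − 80)/365.25 = -37.454°, i.e. -37.454° + 360° = 322.546°.
sin δ = sin 23.44° × sin 322.546° = -0.24190, so δ = -13.999°.
cos h₀ = −tan(+55.4°) tan(-13.999°) = 0.3614, h₀ = 1.2010 rad.
Bracket: h₀ sin ϕ sin δ + cos ϕ cos δ sin h₀ = 1.2010×0.82314×-0.24190 + 0.56784×0.97030×0.93241 = -0.239140 + 0.513735 = 0.274595.
Q̄ = (S_0/π) × [bracket] = (1361/π) × 0.274595 = 118.96 W/m².
— Configuration B (ϕ=+74.8°):
cos h₀ = −tan(+74.8°) tan(-13.999°) = 0.9176, h₀ = 0.4088 rad.
Bracket: h₀ sin ϕ sin δ + cos ϕ cos δ sin h₀ = 0.4088×0.96502×-0.24190 + 0.26219×0.97030×0.39749 = -0.095430 + 0.101123 = 0.005693.
Q̄ = (S_0/π) × [bracket] = (1361/π) × 0.005693 = 2.4663 W/m².
Ratio Q̄_A / Q̄_B = 118.96 / 2.4663 = 48.23.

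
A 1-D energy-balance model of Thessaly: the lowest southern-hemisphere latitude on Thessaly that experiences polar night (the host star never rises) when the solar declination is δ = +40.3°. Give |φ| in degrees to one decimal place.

|φ| = 49.7°

Polar night requires cos H₀ = −tan φ tan δ ≥ 1, i.e. tan φ tan δ ≤ −1.
The boundary is |tan φ| · |tan δ| = 1, so |φ| = 90° − |δ| = 90° − 40.3° = 49.7° in the southern hemisphere.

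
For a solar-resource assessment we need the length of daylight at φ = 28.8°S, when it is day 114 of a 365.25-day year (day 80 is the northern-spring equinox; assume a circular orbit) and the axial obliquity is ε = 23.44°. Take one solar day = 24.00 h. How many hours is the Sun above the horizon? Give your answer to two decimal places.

11.05 h

Solar longitude: λ_s = 360° × (114 − 80)/365.25 = 33.511°.
sin δ = sin 23.44° × sin 33.511° = 0.21962, so δ = +12.687°.
cos H₀ = −tan φ · tan δ = −tan(-28.8°) × tan(+12.687°) = 0.1238, so H₀ = 1.4467 rad = 82.89°.
Daylight = 2H₀/(2π) × 24.00 h = (1.4467/π) × 24.00 = 11.05 h.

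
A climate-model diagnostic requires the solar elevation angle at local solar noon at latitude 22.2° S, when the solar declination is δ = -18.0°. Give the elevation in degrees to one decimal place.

85.8°

At local noon the hour angle is zero, so the zenith angle equals |φ − δ| = |-22.2° − (-18.000°)| = 4.200°.
Elevation = 90° − 4.200° = 85.8°.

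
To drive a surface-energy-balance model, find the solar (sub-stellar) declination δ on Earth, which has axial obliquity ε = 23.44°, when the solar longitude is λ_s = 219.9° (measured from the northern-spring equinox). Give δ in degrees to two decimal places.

sin δ = sin ε · sin λ_s = sin 23.44° × sin 219.9° = -0.255161.
δ = arcsin(-0.255161) = -14.78°.

δ = -14.78°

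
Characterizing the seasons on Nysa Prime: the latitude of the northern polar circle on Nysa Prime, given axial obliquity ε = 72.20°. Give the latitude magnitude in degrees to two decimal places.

The polar circle is the lowest latitude that experiences at least one full rotation of continuous daylight at the northern-summer solstice; it lies at |φ| = 90° − ε = 90° − 72.20° = 17.80°.

17.80°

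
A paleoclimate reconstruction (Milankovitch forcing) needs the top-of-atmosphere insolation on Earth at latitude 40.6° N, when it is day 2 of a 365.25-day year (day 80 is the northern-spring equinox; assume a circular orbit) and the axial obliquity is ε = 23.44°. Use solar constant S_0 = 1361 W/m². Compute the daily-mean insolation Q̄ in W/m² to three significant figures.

Q̄ ≈ 152 W/m²

Solar longitude: L_s = 360° × (2 − 80)/365.25 = -76.879°, i.e. -76.879° + 360° = 283.121°.
sin δ = sin 23.44° × sin 283.121° = -0.38740, so δ = -22.793°.
cos h₀ = −tan(+40.6°) tan(-22.793°) = 0.3602, h₀ = 1.2023 rad.
Bracket: h₀ sin ϕ sin δ + cos ϕ cos δ sin h₀ = 1.2023×0.65077×-0.38740 + 0.75927×0.92191×0.93289 = -0.303110 + 0.653003 = 0.349893.
Q̄ = (S_0/π) × [bracket] = (1361/π) × 0.349893 = 151.6 W/m².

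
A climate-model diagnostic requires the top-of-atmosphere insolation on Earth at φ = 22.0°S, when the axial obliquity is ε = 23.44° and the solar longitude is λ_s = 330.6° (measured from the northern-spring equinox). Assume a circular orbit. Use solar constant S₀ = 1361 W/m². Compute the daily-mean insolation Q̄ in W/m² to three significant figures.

Solar declination: sin δ = sin ε · sin λ_s = sin 23.44° × sin 330.6° = -0.19528, so δ = -11.261°.
cos H₀ = −tan(-22.0°) tan(-11.261°) = -0.0804, H₀ = 1.6513 rad.
Bracket: H₀ sin φ sin δ + cos φ cos δ sin H₀ = 1.6513×-0.37461×-0.19528 + 0.92718×0.98075×0.99676 = 0.120799 + 0.906386 = 1.027185.
Q̄ = (S₀/π) × [bracket] = (1361/π) × 1.027185 = 445.0 W/m².

Q̄ ≈ 445 W/m²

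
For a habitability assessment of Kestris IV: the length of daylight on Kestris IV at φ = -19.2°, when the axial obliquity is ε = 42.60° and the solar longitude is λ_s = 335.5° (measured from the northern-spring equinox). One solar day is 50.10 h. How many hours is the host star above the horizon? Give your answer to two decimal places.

Solar declination: sin δ = sin ε · sin λ_s = sin 42.60° × sin 335.5° = -0.28070, so δ = -16.302°.
cos H₀ = −tan φ · tan δ = −tan(-19.2°) × tan(-16.302°) = -0.1018, so H₀ = 1.6728 rad = 95.85°.
Daylight = 2H₀/(2π) × 50.10 h = (1.6728/π) × 50.10 = 26.68 h.

26.68 h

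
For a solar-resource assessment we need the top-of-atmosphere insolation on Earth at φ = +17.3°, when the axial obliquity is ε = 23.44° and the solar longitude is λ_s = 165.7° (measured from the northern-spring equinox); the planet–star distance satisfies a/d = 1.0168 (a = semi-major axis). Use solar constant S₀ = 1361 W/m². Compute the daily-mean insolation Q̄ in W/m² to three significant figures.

Solar declination: sin δ = sin ε · sin λ_s = sin 23.44° × sin 165.7° = 0.09825, so δ = +5.639°.
cos H₀ = −tan(+17.3°) tan(+5.639°) = -0.0308, H₀ = 1.6016 rad.
Bracket: H₀ sin φ sin δ + cos φ cos δ sin H₀ = 1.6016×0.29737×0.09825 + 0.95476×0.99516×0.99953 = 0.046793 + 0.949692 = 0.996485.
Inverse-square distance factor (a/d)² = 1.0168² = 1.033882.
Q̄ = (S₀/π) × 1.033882 × [bracket] = (1361/π) × 1.033882 × 0.996485 = 446.3 W/m².

Q̄ ≈ 446 W/m²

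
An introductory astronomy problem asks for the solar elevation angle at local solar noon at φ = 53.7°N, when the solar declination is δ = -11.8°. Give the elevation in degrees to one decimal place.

At local noon the hour angle is zero, so the zenith angle equals |φ − δ| = |+53.7° − (-11.800°)| = 65.500°.
Elevation = 90° − 65.500° = 24.5°.

24.5°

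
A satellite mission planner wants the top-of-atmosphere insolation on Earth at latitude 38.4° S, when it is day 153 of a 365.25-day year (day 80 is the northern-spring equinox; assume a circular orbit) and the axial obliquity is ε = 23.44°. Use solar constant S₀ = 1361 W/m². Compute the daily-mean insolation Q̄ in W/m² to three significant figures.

Solar longitude: λ_s = 360° × (153 − 80)/365.25 = 71.951°.
sin δ = sin 23.44° × sin 71.951° = 0.37821, so δ = +22.223°.
cos H₀ = −tan(-38.4°) tan(+22.223°) = 0.3238, H₀ = 1.2410 rad.
Bracket: H₀ sin φ sin δ + cos φ cos δ sin H₀ = 1.2410×-0.62115×0.37821 + 0.78369×0.92572×0.94612 = -0.291542 + 0.686389 = 0.394847.
Q̄ = (S₀/π) × [bracket] = (1361/π) × 0.394847 = 171.1 W/m².

Q̄ ≈ 171 W/m²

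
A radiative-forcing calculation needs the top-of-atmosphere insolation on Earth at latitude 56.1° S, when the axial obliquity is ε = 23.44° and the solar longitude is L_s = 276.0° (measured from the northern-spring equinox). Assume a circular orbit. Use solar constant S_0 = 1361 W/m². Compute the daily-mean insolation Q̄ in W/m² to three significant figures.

Q̄ ≈ 493 W/m²

Solar declination: sin δ = sin ε · sin L_s = sin 23.44° × sin 276.0° = -0.39561, so δ = -23.304°.
cos h₀ = −tan(-56.1°) tan(-23.304°) = -0.6410, h₀ = 2.2666 rad.
Bracket: h₀ sin ϕ sin δ + cos ϕ cos δ sin h₀ = 2.2666×-0.83001×-0.39561 + 0.55775×0.91842×0.76752 = 0.744261 + 0.393161 = 1.137422.
Q̄ = (S_0/π) × [bracket] = (1361/π) × 1.137422 = 492.8 W/m².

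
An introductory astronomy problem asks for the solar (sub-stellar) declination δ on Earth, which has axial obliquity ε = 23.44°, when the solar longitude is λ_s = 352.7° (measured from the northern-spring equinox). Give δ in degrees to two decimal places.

sin δ = sin ε · sin λ_s = sin 23.44° × sin 352.7° = -0.050545.
δ = arcsin(-0.050545) = -2.90°.

δ = -2.90°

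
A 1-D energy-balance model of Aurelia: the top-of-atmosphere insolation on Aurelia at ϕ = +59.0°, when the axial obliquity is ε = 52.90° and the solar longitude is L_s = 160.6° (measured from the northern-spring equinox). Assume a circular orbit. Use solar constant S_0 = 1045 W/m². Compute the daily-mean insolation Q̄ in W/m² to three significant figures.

Q̄ ≈ 301 W/m²

Solar declination: sin δ = sin ε · sin L_s = sin 52.90° × sin 160.6° = 0.26493, so δ = +15.363°.
cos h₀ = −tan(+59.0°) tan(+15.363°) = -0.4572, h₀ = 2.0457 rad.
Bracket: h₀ sin ϕ sin δ + cos ϕ cos δ sin h₀ = 2.0457×0.85717×0.26493 + 0.51504×0.96427×0.88934 = 0.464558 + 0.441680 = 0.906238.
Q̄ = (S_0/π) × [bracket] = (1045/π) × 0.906238 = 301.4 W/m².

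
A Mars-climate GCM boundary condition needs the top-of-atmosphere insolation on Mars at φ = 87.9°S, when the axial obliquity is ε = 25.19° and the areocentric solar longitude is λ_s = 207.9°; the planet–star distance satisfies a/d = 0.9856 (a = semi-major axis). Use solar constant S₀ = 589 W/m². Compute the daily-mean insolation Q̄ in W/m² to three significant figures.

sin δ = sin 25.19° × sin 207.9° = -0.19916, so δ = -11.488°.
cos H₀ = −tan(-87.9°) tan(-11.488°) = -5.5424 ≤ −1 ⇒ polar day, H₀ = π.
Bracket: H₀ sin φ sin δ + cos φ cos δ sin H₀ = 3.1416×-0.99933×-0.19916 + 0.03664×0.97997×0.00000 = 0.625262 + 0.000000 = 0.625262.
Inverse-square distance factor (a/d)² = 0.9856² = 0.971407.
Q̄ = (S₀/π) × 0.971407 × [bracket] = (589/π) × 0.971407 × 0.625262 = 113.9 W/m².

Q̄ ≈ 114 W/m²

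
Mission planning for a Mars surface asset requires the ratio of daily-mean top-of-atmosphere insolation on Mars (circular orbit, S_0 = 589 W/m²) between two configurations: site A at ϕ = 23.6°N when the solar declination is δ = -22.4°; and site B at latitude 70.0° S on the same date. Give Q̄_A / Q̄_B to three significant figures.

— Configuration A (ϕ=+23.6°):
cos h₀ = −tan(+23.6°) tan(-22.400°) = 0.1801, h₀ = 1.3897 rad.
Bracket: h₀ sin ϕ sin δ + cos ϕ cos δ sin h₀ = 1.3897×0.40035×-0.38107 + 0.91636×0.92455×0.98365 = -0.212015 + 0.833369 = 0.621354.
Q̄ = (S_0/π) × [bracket] = (589/π) × 0.621354 = 116.49 W/m².
— Configuration B (ϕ=-70.0°):
cos h₀ = −tan(-70.0°) tan(-22.400°) = -1.1324 ≤ −1 ⇒ polar day, h₀ = π.
Bracket: h₀ sin ϕ sin δ + cos ϕ cos δ sin h₀ = 3.1416×-0.93969×-0.38107 + 0.34202×0.92455×0.00000 = 1.124968 + 0.000000 = 1.124968.
Q̄ = (S_0/π) × [bracket] = (589/π) × 1.124968 = 210.91 W/m².
Ratio Q̄_A / Q̄_B = 116.49 / 210.91 = 0.5523.

Q̄_A / Q̄_B ≈ 0.552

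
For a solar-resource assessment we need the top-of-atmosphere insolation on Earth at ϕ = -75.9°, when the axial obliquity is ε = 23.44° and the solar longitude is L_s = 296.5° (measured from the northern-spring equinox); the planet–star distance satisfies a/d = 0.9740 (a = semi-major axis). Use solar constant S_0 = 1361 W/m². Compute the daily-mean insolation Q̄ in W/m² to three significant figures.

Solar declination: sin δ = sin ε · sin L_s = sin 23.44° × sin 296.5° = -0.35599, so δ = -20.854°.
cos h₀ = −tan(-75.9°) tan(-20.854°) = -1.5166 ≤ −1 ⇒ polar day, h₀ = π.
Bracket: h₀ sin ϕ sin δ + cos ϕ cos δ sin h₀ = 3.1416×-0.96987×-0.35599 + 0.24362×0.93449×0.00000 = 1.084681 + 0.000000 = 1.084681.
Inverse-square distance factor (a/d)² = 0.9740² = 0.948676.
Q̄ = (S_0/π) × 0.948676 × [bracket] = (1361/π) × 0.948676 × 1.084681 = 445.8 W/m².

Q̄ ≈ 446 W/m²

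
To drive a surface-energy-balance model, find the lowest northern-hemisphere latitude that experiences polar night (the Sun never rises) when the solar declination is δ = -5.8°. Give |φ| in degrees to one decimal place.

Polar night requires cos H₀ = −tan φ tan δ ≥ 1, i.e. tan φ tan δ ≤ −1.
The boundary is |tan φ| · |tan δ| = 1, so |φ| = 90° − |δ| = 90° − 5.8° = 84.2° in the northern hemisphere.

|φ| = 84.2°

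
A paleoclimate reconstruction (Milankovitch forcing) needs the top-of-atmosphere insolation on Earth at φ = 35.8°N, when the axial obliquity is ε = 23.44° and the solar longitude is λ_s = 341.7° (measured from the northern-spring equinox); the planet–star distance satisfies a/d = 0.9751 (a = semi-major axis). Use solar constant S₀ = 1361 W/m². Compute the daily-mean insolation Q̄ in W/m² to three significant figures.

Q̄ ≈ 286 W/m²

Solar declination: sin δ = sin ε · sin λ_s = sin 23.44° × sin 341.7° = -0.12490, so δ = -7.175°.
cos H₀ = −tan(+35.8°) tan(-7.175°) = 0.0908, H₀ = 1.4799 rad.
Bracket: H₀ sin φ sin δ + cos φ cos δ sin H₀ = 1.4799×0.58496×-0.12490 + 0.81106×0.99217×0.99587 = -0.108124 + 0.801386 = 0.693262.
Inverse-square distance factor (a/d)² = 0.9751² = 0.950820.
Q̄ = (S₀/π) × 0.950820 × [bracket] = (1361/π) × 0.950820 × 0.693262 = 285.6 W/m².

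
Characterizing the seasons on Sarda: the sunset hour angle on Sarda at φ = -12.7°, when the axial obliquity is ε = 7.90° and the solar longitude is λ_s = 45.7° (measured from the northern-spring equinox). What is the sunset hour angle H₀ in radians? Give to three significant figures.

Solar declination: sin δ = sin ε · sin λ_s = sin 7.90° × sin 45.7° = 0.09837, so δ = +5.645°.
cos H₀ = −tan φ · tan δ = −tan(-12.7°) × tan(+5.645°) = 0.0223, so H₀ = 1.5485 rad = 88.72°.

H₀ = 1.55 rad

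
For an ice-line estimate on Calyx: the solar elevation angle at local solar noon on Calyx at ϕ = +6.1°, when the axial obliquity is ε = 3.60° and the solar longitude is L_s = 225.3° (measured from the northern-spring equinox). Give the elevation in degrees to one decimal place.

81.3°

Solar declination: sin δ = sin ε · sin L_s = sin 3.60° × sin 225.3° = -0.04463, so δ = -2.558°.
At local noon the hour angle is zero, so the zenith angle equals |ϕ − δ| = |+6.1° − (-2.558°)| = 8.658°.
Elevation = 90° − 8.658° = 81.3°.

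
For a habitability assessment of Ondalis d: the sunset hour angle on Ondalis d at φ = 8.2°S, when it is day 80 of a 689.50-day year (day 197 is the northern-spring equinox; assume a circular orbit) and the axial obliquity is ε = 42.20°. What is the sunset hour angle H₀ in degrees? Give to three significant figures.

Solar longitude: λ_s = 360° × (80 − 197)/689.50 = -61.088°, i.e. -61.088° + 360° = 298.912°.
sin δ = sin 42.20° × sin 298.912° = -0.58800, so δ = -36.015°.
cos H₀ = −tan φ · tan δ = −tan(-8.2°) × tan(-36.015°) = -0.1048, so H₀ = 1.6757 rad = 96.01°.

H₀ = 96.0°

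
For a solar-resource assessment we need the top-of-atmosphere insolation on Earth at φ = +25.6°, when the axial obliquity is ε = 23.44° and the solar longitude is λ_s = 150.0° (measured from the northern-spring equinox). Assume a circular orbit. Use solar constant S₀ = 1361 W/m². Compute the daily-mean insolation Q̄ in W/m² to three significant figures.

Solar declination: sin δ = sin ε · sin λ_s = sin 23.44° × sin 150.0° = 0.19889, so δ = +11.472°.
cos H₀ = −tan(+25.6°) tan(+11.472°) = -0.0972, H₀ = 1.6682 rad.
Bracket: H₀ sin φ sin δ + cos φ cos δ sin H₀ = 1.6682×0.43209×0.19889 + 0.90183×0.98002×0.99526 = 0.143362 + 0.879622 = 1.022984.
Q̄ = (S₀/π) × [bracket] = (1361/π) × 1.022984 = 443.2 W/m².

Q̄ ≈ 443 W/m²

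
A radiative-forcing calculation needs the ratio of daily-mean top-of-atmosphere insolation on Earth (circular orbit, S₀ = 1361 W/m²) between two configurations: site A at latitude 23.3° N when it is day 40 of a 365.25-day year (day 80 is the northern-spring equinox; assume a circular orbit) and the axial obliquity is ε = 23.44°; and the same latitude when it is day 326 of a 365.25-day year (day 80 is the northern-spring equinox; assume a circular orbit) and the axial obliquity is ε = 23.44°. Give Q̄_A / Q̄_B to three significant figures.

— Configuration A (φ=+23.3°):
Solar longitude: λ_s = 360° × (40 − 80)/365.25 = -39.425°, i.e. -39.425° + 360° = 320.575°.
sin δ = sin 23.44° × sin 320.575° = -0.25262, so δ = -14.633°.
cos H₀ = −tan(+23.3°) tan(-14.633°) = 0.1124, H₀ = 1.4581 rad.
Bracket: H₀ sin φ sin δ + cos φ cos δ sin H₀ = 1.4581×0.39555×-0.25262 + 0.91845×0.96756×0.99366 = -0.145699 + 0.883021 = 0.737322.
Q̄ = (S₀/π) × [bracket] = (1361/π) × 0.737322 = 319.42 W/m².
— Configuration B (φ=+23.3°):
Solar longitude: λ_s = 360° × (326 − 80)/365.25 = 242.464°.
sin δ = sin 23.44° × sin 242.464° = -0.35273, so δ = -20.654°.
cos H₀ = −tan(+23.3°) tan(-20.654°) = 0.1623, H₀ = 1.4077 rad.
Bracket: H₀ sin φ sin δ + cos φ cos δ sin H₀ = 1.4077×0.39555×-0.35273 + 0.91845×0.93573×0.98673 = -0.196406 + 0.848017 = 0.651611.
Q̄ = (S₀/π) × [bracket] = (1361/π) × 0.651611 = 282.29 W/m².
Ratio Q̄_A / Q̄_B = 319.42 / 282.29 = 1.132.

Q̄_A / Q̄_B ≈ 1.13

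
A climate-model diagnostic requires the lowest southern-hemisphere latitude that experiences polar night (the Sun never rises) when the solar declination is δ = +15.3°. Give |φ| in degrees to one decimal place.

Polar night requires cos H₀ = −tan φ tan δ ≥ 1, i.e. tan φ tan δ ≤ −1.
The boundary is |tan φ| · |tan δ| = 1, so |φ| = 90° − |δ| = 90° − 15.3° = 74.7° in the southern hemisphere.

|φ| = 74.7°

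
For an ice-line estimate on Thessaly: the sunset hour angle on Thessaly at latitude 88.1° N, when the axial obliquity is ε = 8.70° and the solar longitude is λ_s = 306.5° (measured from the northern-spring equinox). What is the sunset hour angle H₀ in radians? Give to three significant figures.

H₀ = 0.00 rad

Solar declination: sin δ = sin ε · sin λ_s = sin 8.70° × sin 306.5° = -0.12159, so δ = -6.984°.
cos H₀ = −tan φ · tan δ = 3.6927 ≥ 1, so the host star never rises (polar night) and H₀ = 0.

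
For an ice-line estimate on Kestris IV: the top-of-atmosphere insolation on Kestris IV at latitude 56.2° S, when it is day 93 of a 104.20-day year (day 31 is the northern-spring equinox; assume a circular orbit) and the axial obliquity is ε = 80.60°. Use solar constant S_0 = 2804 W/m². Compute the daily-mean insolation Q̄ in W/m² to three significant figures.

Q̄ ≈ 1.29e+03 W/m²

Solar longitude: L_s = 360° × (93 − 31)/104.20 = 214.203°.
sin δ = sin 80.60° × sin 214.203° = -0.55459, so δ = -33.682°.
cos h₀ = −tan(-56.2°) tan(-33.682°) = -0.9956, h₀ = 3.0473 rad.
Bracket: h₀ sin ϕ sin δ + cos ϕ cos δ sin h₀ = 3.0473×-0.83098×-0.55459 + 0.55630×0.83213×0.09417 = 1.404358 + 0.043593 = 1.447951.
Q̄ = (S_0/π) × [bracket] = (2804/π) × 1.447951 = 1292 W/m².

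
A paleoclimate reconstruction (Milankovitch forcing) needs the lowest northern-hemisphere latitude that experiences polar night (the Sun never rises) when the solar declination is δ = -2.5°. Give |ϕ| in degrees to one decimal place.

Polar night requires cos h₀ = −tan ϕ tan δ ≥ 1, i.e. tan ϕ tan δ ≤ −1.
The boundary is |tan ϕ| · |tan δ| = 1, so |ϕ| = 90° − |δ| = 90° − 2.5° = 87.5° in the northern hemisphere.

|ϕ| = 87.5°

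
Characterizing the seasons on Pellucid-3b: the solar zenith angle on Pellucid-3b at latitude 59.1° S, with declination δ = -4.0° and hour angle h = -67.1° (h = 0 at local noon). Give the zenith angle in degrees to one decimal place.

cos θ_z = sin φ sin δ + cos φ cos δ cos h = 0.059856 + 0.199344 = 0.259200.
θ_z = arccos(0.259200) = 75.0°.

θ_z = 75.0°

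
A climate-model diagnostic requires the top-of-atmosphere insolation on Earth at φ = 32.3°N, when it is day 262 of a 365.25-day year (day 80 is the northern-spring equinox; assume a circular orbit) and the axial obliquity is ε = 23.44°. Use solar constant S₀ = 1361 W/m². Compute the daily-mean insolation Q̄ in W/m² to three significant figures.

Q̄ ≈ 368 W/m²

Solar longitude: λ_s = 360° × (262 − 80)/365.25 = 179.384°.
sin δ = sin 23.44° × sin 179.384° = 0.00428, so δ = +0.245°.
cos H₀ = −tan(+32.3°) tan(+0.245°) = -0.0027, H₀ = 1.5735 rad.
Bracket: H₀ sin φ sin δ + cos φ cos δ sin H₀ = 1.5735×0.53435×0.00428 + 0.84526×0.99999×1.00000 = 0.003599 + 0.845252 = 0.848851.
Q̄ = (S₀/π) × [bracket] = (1361/π) × 0.848851 = 367.7 W/m².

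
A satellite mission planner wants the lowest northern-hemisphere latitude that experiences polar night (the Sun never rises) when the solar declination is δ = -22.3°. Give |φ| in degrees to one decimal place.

Polar night requires cos H₀ = −tan φ tan δ ≥ 1, i.e. tan φ tan δ ≤ −1.
The boundary is |tan φ| · |tan δ| = 1, so |φ| = 90° − |δ| = 90° − 22.3° = 67.7° in the northern hemisphere.

|φ| = 67.7°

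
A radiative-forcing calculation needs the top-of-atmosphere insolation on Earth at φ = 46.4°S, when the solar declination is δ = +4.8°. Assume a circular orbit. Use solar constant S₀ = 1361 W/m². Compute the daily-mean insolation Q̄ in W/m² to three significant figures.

cos H₀ = −tan(-46.4°) tan(+4.800°) = 0.0882, H₀ = 1.4825 rad.
Bracket: H₀ sin φ sin δ + cos φ cos δ sin H₀ = 1.4825×-0.72417×0.08368 + 0.68962×0.99649×0.99610 = -0.089837 + 0.684519 = 0.594682.
Q̄ = (S₀/π) × [bracket] = (1361/π) × 0.594682 = 257.6 W/m².

Q̄ ≈ 258 W/m²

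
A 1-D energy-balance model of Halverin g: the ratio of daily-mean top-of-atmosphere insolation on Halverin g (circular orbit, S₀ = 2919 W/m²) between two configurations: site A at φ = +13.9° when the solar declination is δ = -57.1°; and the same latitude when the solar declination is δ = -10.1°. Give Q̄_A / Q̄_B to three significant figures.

— Configuration A (φ=+13.9°):
cos H₀ = −tan(+13.9°) tan(-57.100°) = 0.3825, H₀ = 1.1783 rad.
Bracket: H₀ sin φ sin δ + cos φ cos δ sin H₀ = 1.1783×0.24023×-0.83962 + 0.97072×0.54317×0.92394 = -0.237665 + 0.487162 = 0.249497.
Q̄ = (S₀/π) × [bracket] = (2919/π) × 0.249497 = 231.82 W/m².
— Configuration B (φ=+13.9°):
cos H₀ = −tan(+13.9°) tan(-10.100°) = 0.0441, H₀ = 1.5267 rad.
Bracket: H₀ sin φ sin δ + cos φ cos δ sin H₀ = 1.5267×0.24023×-0.17537 + 0.97072×0.98450×0.99903 = -0.064319 + 0.954747 = 0.890428.
Q̄ = (S₀/π) × [bracket] = (2919/π) × 0.890428 = 827.34 W/m².
Ratio Q̄_A / Q̄_B = 231.82 / 827.34 = 0.2802.

Q̄_A / Q̄_B ≈ 0.280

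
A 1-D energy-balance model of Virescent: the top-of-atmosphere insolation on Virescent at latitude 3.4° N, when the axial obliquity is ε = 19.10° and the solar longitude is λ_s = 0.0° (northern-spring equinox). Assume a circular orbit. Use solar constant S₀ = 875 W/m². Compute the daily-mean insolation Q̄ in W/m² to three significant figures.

Q̄ ≈ 278 W/m²

Solar declination: sin δ = sin ε · sin λ_s = sin 19.10° × sin 0.0° = 0.00000, so δ = +0.000°.
cos H₀ = −tan(+3.4°) tan(+0.000°) = -0.0000, H₀ = 1.5708 rad.
Bracket: H₀ sin φ sin δ + cos φ cos δ sin H₀ = 1.5708×0.05931×0.00000 + 0.99824×1.00000×1.00000 = 0.000000 + 0.998240 = 0.998240.
Q̄ = (S₀/π) × [bracket] = (875/π) × 0.998240 = 278.0 W/m².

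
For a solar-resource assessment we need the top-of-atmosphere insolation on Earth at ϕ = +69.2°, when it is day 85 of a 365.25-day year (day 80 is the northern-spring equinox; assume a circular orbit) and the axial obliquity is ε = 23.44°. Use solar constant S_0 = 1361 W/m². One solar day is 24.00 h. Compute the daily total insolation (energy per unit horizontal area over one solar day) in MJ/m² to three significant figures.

15.2 MJ/m²

Solar longitude: L_s = 360° × (85 − 80)/365.25 = 4.928°.
sin δ = sin 23.44° × sin 4.928° = 0.03417, so δ = +1.958°.
cos h₀ = −tan(+69.2°) tan(+1.958°) = -0.0900, h₀ = 1.6609 rad.
Bracket: h₀ sin ϕ sin δ + cos ϕ cos δ sin h₀ = 1.6609×0.93483×0.03417 + 0.35511×0.99942×0.99594 = 0.053054 + 0.353463 = 0.406517.
Q̄ = (S_0/π) × [bracket] = (1361/π) × 0.406517 = 176.11 W/m².
Daily total = Q̄ × 24.00 h × 3600 s/h = 176.11 × 24.00 × 3600 / 10⁶ = 15.22 MJ/m².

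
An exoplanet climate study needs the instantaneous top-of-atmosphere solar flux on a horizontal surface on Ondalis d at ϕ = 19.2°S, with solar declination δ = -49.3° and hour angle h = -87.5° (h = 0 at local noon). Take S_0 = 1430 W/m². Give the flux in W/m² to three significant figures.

cos θ_z = sin ϕ sin δ + cos ϕ cos δ cos h = 0.249325 + 0.026862 = 0.276187.
Flux = S_0 · cos θ_z = 1430 × 0.276187 = 394.9 W/m².

395 W/m²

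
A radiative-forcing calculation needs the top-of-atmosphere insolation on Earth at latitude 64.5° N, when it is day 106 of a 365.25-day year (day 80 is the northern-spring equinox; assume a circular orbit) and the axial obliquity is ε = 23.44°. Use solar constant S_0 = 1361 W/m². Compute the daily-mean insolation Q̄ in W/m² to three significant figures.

Q̄ ≈ 302 W/m²

Solar longitude: L_s = 360° × (106 − 80)/365.25 = 25.626°.
sin δ = sin 23.44° × sin 25.626° = 0.17204, so δ = +9.907°.
cos h₀ = −tan(+64.5°) tan(+9.907°) = -0.3662, h₀ = 1.9457 rad.
Bracket: h₀ sin ϕ sin δ + cos ϕ cos δ sin h₀ = 1.9457×0.90259×0.17204 + 0.43051×0.98509×0.93055 = 0.302131 + 0.394638 = 0.696769.
Q̄ = (S_0/π) × [bracket] = (1361/π) × 0.696769 = 301.9 W/m².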